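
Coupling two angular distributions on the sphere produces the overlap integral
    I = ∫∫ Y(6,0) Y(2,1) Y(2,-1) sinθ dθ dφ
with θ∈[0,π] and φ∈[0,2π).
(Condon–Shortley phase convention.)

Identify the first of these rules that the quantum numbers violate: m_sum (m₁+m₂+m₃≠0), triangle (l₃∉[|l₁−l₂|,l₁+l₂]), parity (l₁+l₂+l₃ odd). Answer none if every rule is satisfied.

m₁+m₂+m₃ = 0 + 1 − 1 = 0  ✓
triangle: need |l₁−l₂| ≤ l₃ ≤ l₁+l₂ = [4,8]; l₃=2 is outside  ✗
parity: l₁+l₂+l₃ = 10 is even

triangle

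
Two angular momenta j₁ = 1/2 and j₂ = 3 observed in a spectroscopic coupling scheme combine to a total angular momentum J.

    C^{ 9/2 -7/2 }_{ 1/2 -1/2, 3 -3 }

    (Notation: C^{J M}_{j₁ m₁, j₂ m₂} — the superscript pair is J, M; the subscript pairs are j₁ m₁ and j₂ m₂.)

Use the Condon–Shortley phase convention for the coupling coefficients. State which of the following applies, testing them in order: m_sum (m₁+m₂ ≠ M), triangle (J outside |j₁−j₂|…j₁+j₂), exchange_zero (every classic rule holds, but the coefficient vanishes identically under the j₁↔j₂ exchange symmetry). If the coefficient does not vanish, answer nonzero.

m-sum: m₁+m₂ = -1/2+(-3) = -7/2, M = -7/2  ✓
triangle: need |j₁−j₂| ≤ J ≤ j₁+j₂, i.e. J ∈ [5/2, 7/2]; J = 9/2 is outside ✗ ⇒ coefficient is 0

triangle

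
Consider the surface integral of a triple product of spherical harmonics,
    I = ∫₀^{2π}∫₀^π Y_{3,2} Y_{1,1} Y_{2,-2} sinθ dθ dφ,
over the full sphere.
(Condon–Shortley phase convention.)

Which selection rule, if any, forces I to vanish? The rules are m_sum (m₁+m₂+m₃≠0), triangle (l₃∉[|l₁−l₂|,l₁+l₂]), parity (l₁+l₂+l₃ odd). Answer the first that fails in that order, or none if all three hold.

m_sum

azimuthal sum: 2 + 1 − 2 = 1  ✗
2 ≤ 2 ≤ 4 (triangle on l)
L = 3 + 1 + 2 = 6 (even)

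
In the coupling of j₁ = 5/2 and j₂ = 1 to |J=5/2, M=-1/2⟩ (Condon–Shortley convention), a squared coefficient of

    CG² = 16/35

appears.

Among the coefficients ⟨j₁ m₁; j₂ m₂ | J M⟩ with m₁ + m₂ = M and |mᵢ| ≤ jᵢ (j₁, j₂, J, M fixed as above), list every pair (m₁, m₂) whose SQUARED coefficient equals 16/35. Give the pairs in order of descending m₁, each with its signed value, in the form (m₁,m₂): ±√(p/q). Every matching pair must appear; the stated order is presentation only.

(-3/2,1): −√(16/35)

Admissible pairs with m₁+m₂ = M = -1/2: (-3/2,1), (-1/2,0), (1/2,-1)
  (m₁,m₂)=(1/2,-1): CG² = 18/35, CG = +√(18/35)
  (m₁,m₂)=(-1/2,0): CG² = 1/35, CG = −√(1/35)
  (m₁,m₂)=(-3/2,1): CG² = 16/35, CG = −√(16/35)   ← matches the target
Pairs with CG² = 16/35: (-3/2,1): −√(16/35)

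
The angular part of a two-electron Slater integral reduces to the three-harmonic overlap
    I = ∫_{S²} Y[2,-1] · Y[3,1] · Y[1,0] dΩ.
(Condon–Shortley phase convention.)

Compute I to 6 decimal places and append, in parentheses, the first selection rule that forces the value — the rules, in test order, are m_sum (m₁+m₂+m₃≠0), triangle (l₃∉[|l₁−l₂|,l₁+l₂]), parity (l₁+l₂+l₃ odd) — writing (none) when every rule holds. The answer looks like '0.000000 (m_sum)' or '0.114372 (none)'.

-0.233597 (none)

Rules hold: Σm=0, L=6 even, 1≤1≤5.
N = 5·7·3 = 105
Δ = 4!·0!·2!/7! = 1/105
Racah Σ t=2..2: t=2:+1/4 = 1/4
⇒ 3j(2 3 1; 0 0 0)² = 3/35, sgn -1
Racah Σ t=3..3: t=3:−1/6 = -1/6
⇒ 3j(2 3 1; -1 1 0)² = 8/105, sgn +1
4πI² = N·(3j₀)²·(3jₘ)² = 24/35
I = -1·√(0.685714/4π) = -0.23359668
No selection rule forces the value: the integral is nonzero (none).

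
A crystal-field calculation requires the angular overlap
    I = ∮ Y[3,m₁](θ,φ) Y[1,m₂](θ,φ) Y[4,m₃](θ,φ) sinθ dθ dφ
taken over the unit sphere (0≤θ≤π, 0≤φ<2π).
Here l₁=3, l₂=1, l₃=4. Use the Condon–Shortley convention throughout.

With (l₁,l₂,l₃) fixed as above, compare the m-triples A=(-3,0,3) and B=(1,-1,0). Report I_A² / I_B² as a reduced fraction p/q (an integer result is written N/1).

l's match ⇒ only the (l;m) 3-j factors differ between A and B.
A: triangle coeff Δ(3,1,4) = 1/252; Σ_t [0,0]: t=0:+1/720 = 1/720; (3j)²=1/36 [(3 1 4; -3 0 3)], sign=-1
B: triangle coeff Δ(3,1,4) = 1/252; Σ_t [0,0]: t=0:+1/96 = 1/96; (3j)²=1/42 [(3 1 4; 1 -1 0)], sign=+1
I_A²/I_B² = (1/36)/(1/42) = 7/6

7/6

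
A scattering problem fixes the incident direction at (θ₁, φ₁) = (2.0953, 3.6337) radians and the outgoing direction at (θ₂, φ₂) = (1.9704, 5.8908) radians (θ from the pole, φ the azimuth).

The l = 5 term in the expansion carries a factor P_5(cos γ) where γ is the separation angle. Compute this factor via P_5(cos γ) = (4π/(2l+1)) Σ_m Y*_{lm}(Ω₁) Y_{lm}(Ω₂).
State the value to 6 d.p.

Term-by-term m-sum for l=5 (normalisation 4π/11 = 1.142397):
  m=-5: Y*=+0.175198-0.141982i  Y=-0.117392+0.284672i  product +0.019851+0.066541i
  m=-4: Y*=+0.159765-0.380388i  Y=-0.000516-0.411240i  product -0.156513-0.065506i
  m=-3: Y*=-0.026603-0.280756i  Y=+0.037578+0.090481i  product +0.024403-0.012957i
  m=-2: Y*=+0.087163+0.131148i  Y=+0.216134+0.215863i  product -0.009471+0.047161i
  m=-1: Y*=+0.290810+0.155903i  Y=-0.173921-0.071977i  product -0.039357-0.048046i
  m=+0: Y*=-0.082424-0.000000i  Y=-0.266083+0.000000i  product +0.021932+0.000000i
  m=+1: Y*=-0.290810+0.155903i  Y=+0.173921-0.071977i  product -0.039357+0.048046i
  m=+2: Y*=+0.087163-0.131148i  Y=+0.216134-0.215863i  product -0.009471-0.047161i
  m=+3: Y*=+0.026603-0.280756i  Y=-0.037578+0.090481i  product +0.024403+0.012957i
  m=+4: Y*=+0.159765+0.380388i  Y=-0.000516+0.411240i  product -0.156513+0.065506i
  m=+5: Y*=-0.175198-0.141982i  Y=+0.117392+0.284672i  product +0.019851-0.066541i
Σ over m = -0.300241+0.000000i; ×(4π/11) → -0.342994+0.000000i. Real part: -0.342994

-0.342994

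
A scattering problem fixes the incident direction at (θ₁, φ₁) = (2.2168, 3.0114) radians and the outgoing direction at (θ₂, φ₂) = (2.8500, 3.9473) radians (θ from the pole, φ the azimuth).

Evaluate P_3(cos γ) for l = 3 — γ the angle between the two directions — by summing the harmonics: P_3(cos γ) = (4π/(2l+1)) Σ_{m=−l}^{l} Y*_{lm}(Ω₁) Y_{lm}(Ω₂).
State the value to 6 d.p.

-0.163950

Term-by-term m-sum for l=3 (normalisation 4π/7 = 1.795196):
  [-3]  conj(Y_{3,-3})(Ω₁) = -0.19642 + 0.08087j ; Y_{3,-3}(Ω₂) = 0.00742 + 0.00657j ; Δ = -0.00199 - 0.00069j
  [-2]  conj(Y_{3,-2})(Ω₁) = -0.37905 + 0.10099j ; Y_{3,-2}(Ω₂) = 0.00328 + 0.08083j ; Δ = -0.00941 - 0.03031j
  [-1]  conj(Y_{3,-1})(Ω₁) = -0.20778 + 0.02720j ; Y_{3,-1}(Ω₂) = -0.23080 + 0.24037j ; Δ = 0.04142 - 0.05622j
  [+0]  conj(Y_{3,0})(Ω₁) = 0.26688 + 0.00000j ; Y_{3,0}(Ω₂) = -0.56715 + 0.00000j ; Δ = -0.15136 + 0.00000j
  [+1]  conj(Y_{3,1})(Ω₁) = 0.20778 + 0.02720j ; Y_{3,1}(Ω₂) = 0.23080 + 0.24037j ; Δ = 0.04142 + 0.05622j
  [+2]  conj(Y_{3,2})(Ω₁) = -0.37905 - 0.10099j ; Y_{3,2}(Ω₂) = 0.00328 - 0.08083j ; Δ = -0.00941 + 0.03031j
  [+3]  conj(Y_{3,3})(Ω₁) = 0.19642 + 0.08087j ; Y_{3,3}(Ω₂) = -0.00742 + 0.00657j ; Δ = -0.00199 + 0.00069j
Σ over m = -0.09133 + 0.00000j; ×(4π/7) → -0.16395 + 0.00000j. Real part: -0.163950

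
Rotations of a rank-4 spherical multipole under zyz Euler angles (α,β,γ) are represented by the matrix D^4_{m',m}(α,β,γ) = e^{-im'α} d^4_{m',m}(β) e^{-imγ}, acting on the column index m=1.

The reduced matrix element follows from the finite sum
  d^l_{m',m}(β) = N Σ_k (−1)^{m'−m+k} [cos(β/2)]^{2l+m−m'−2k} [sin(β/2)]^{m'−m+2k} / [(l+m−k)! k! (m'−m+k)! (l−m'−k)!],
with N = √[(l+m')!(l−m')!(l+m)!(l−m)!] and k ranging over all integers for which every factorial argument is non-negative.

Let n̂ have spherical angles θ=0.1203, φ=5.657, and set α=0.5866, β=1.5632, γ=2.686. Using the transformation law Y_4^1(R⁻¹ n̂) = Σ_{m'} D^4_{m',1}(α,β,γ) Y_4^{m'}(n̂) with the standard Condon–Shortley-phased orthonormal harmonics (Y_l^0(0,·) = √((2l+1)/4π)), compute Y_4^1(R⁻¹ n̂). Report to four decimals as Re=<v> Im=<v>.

Re=0.0589 Im=0.0376

Need the full column D^4_{m',1} for m'=−4..4 at α=0.5866, β=1.5632, γ=2.6860.
cos(β/2)=0.709787, sin(β/2)=0.704416
d^4_{-4,1}: single k=5 term ⇒ +0.464114;  D = +0.437608-0.154601i
d^4_{-3,1}: k∈[4..5] ⇒ +0.826702 -0.488542 = +0.338160;  D = +0.203192-0.270305i
d^4_{-2,1}: k∈[3..5] ⇒ +0.890521 -1.315640 +0.259161 = -0.165959;  D = -0.009620+0.165680i
d^4_{-1,1}: k∈[2..5] ⇒ +0.634495 -1.874784 +0.923258 -0.060622 = -0.377653;  D = +0.190461+0.326108i
d^4_{0,1}: k∈[1..4] ⇒ +0.285918 -1.689644 +1.664168 -0.273179 = -0.012737;  D = +0.011438+0.005604i
d^4_{1,1}: k∈[0..3] ⇒ +0.064421 -0.951742 +1.874784 -0.615505 = +0.371957;  D = -0.368770+0.048590i
d^4_{2,1}: k∈[0..2] ⇒ -0.271246 +1.335781 -0.877093 = +0.187442;  D = -0.141215+0.123259i
d^4_{3,1}: k∈[0..1] ⇒ +0.503615 -0.826702 = -0.323087;  D = +0.085115-0.311674i
d^4_{4,1}: single k=0 term ⇒ -0.471219;  D = -0.148235-0.447296i
Y_4^{m'}(θ=0.1203,φ=5.657) and Σ D·Y over m':
  (+0.4376-0.1546i)·(-0.0001+0.0001i)  (+0.2032-0.2703i)·(-0.0007+0.0020i)  (-0.0096+0.1657i)·(+0.0089+0.0270i)  (+0.1905+0.3261i)·(+0.1781+0.1288i)  (+0.0114+0.0056i)·(+0.7861+0.0000i)  (-0.3688+0.0486i)·(-0.1781+0.1288i)  (-0.1412+0.1233i)·(+0.0089-0.0270i)  (+0.0851-0.3117i)·(+0.0007+0.0020i)  (-0.1482-0.4473i)·(-0.0001-0.0001i)
Y_4^1(R⁻¹ n̂) = +0.058907+0.037622i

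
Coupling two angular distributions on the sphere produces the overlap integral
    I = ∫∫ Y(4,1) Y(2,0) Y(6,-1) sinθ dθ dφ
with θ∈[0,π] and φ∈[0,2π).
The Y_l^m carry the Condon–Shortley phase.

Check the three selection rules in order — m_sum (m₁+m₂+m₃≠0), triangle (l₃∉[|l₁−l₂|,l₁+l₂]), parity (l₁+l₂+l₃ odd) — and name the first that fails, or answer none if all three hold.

none

m₁+m₂+m₃ = 1 + 0 − 1 = 0  ✓
triangle: |4−2|=2 ≤ l₃=6 ≤ 4+2=6  ✓
parity: l₁+l₂+l₃ = 12 is even  ✓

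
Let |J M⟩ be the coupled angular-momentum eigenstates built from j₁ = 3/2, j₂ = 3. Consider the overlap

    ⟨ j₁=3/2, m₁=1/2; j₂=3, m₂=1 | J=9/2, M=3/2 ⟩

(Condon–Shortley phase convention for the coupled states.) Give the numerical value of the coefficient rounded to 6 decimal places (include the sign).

triangle: 0!·3!·6!/10! = 4320/3628800
(j±m)!: 2!·1!·4!·2!·6!·3! = 414720
prefactor² = (2J+1)·Δ·N² = 34560/7
  k=0: +1/(0!·0!·1!·4!·2!·2!) = 1/96
Σ = 1/96  ⇒  CG² = 34560/7·(1/96)² = 15/28
CG = +√(15/28) = +0.731925

+0.731925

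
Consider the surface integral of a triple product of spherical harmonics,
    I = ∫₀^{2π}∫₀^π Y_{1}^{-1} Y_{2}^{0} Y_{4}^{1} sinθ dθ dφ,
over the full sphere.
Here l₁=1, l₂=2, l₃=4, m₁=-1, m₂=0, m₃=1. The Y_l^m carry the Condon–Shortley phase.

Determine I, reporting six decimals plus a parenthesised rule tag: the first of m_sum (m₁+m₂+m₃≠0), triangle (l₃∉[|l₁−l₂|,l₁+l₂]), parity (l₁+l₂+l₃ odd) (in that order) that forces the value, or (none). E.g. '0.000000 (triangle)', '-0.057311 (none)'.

triangle: need 1≤l₃≤3, have 4; I=0

0.000000 (triangle)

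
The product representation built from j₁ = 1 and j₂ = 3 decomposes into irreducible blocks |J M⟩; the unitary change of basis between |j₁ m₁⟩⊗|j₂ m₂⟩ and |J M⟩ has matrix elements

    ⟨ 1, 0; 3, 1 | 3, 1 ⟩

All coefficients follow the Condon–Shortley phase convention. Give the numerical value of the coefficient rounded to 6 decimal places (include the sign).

j₁+j₂−J=1  J+j₁−j₂=1  J−j₁+j₂=5  j₁+j₂+J+1=8
(j₁±m₁, j₂±m₂, J±M) = (1,1,4,2,4,2)
P² = 48
sum k=0..1:
  [0] +1/24 = 1/24
  [1] −1/12 = -1/12
S = -1/24
C² = P²·S² = 1/12 ; C = -0.288675

−√(1/12) ≈ -0.288675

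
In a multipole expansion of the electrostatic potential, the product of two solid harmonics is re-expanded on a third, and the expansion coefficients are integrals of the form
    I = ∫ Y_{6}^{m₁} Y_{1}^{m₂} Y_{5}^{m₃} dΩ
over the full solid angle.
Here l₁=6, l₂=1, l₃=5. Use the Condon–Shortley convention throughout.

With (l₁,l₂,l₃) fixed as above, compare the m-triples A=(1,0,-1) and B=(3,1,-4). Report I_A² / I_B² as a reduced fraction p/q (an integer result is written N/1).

35/3

Shared (l₁,l₂,l₃)=(6,1,5): N and (l;000)² cancel in I_A²/I_B².
A: Δ = 2!·10!·0!/13! = 1/858; Racah Σ t=1..1: t=1:−1/17280 = -1/17280; ⇒ 3j(6 1 5; 1 0 -1)² = 35/858, sgn -1
B: Δ = 2!·10!·0!/13! = 1/858; Racah Σ t=2..2: t=2:+1/725760 = 1/725760; ⇒ 3j(6 1 5; 3 1 -4)² = 1/286, sgn -1
I_A²/I_B² = (35/858)/(1/286) = 35/3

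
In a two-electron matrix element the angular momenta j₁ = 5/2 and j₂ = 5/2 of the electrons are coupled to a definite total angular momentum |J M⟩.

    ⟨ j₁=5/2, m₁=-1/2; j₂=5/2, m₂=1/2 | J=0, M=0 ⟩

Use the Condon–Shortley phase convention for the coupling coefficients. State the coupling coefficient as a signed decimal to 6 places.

triangle: 5!·0!·0!/6! = 120/720
(j±m)!: 2!·3!·3!·2!·0!·0! = 144
prefactor² = (2J+1)·Δ·N² = 24
  k=3: −1/(3!·2!·0!·0!·0!·0!) = -1/12
Σ = -1/12  ⇒  CG² = 24·(-1/12)² = 1/6
CG = −√(1/6) = -0.408248

-0.408248  (= −√(1/6))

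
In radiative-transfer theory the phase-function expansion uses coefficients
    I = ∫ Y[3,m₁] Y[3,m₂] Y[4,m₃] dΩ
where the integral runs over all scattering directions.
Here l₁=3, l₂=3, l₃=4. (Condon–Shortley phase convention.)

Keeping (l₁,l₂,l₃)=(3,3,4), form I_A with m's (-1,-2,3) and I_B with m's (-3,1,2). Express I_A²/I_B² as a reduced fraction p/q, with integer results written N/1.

7/27

Same 3,3,4: normalisation and zero-m 3j drop out of the ratio.
A: Δ: 2! 4! 4! / 11! → 1/34650; sum: t=0:+1/288 t=1:−1/144 = -1/288; 3j²(3 3 4; -1 -2 3) = Δ·Π!·Σ² = 1/99  (sign +1)
B: Δ: 2! 4! 4! / 11! → 1/34650; sum: t=2:+1/192 = 1/192; 3j²(3 3 4; -3 1 2) = Δ·Π!·Σ² = 3/77  (sign +1)
I_A²/I_B² = (1/99)/(3/77) = 7/27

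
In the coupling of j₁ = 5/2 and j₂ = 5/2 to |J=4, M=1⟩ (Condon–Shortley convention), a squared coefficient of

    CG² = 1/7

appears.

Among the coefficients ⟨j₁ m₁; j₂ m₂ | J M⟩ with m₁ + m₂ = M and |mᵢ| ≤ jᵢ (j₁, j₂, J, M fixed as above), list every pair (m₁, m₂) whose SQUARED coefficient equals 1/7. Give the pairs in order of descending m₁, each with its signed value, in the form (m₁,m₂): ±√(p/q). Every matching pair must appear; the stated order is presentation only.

(5/2,-3/2): +√(1/7); (-3/2,5/2): −√(1/7)

Admissible pairs with m₁+m₂ = M = 1: (-3/2,5/2), (-1/2,3/2), (1/2,1/2), (3/2,-1/2), (5/2,-3/2)
  (m₁,m₂)=(5/2,-3/2): CG² = 1/7, CG = +√(1/7)   ← matches the target
  (m₁,m₂)=(3/2,-1/2): CG² = 5/14, CG = +√(5/14)
  (m₁,m₂)=(1/2,1/2): CG² = 0/1, CG = 0
  (m₁,m₂)=(-1/2,3/2): CG² = 5/14, CG = −√(5/14)
  (m₁,m₂)=(-3/2,5/2): CG² = 1/7, CG = −√(1/7)   ← matches the target
Pairs with CG² = 1/7: (5/2,-3/2): +√(1/7); (-3/2,5/2): −√(1/7)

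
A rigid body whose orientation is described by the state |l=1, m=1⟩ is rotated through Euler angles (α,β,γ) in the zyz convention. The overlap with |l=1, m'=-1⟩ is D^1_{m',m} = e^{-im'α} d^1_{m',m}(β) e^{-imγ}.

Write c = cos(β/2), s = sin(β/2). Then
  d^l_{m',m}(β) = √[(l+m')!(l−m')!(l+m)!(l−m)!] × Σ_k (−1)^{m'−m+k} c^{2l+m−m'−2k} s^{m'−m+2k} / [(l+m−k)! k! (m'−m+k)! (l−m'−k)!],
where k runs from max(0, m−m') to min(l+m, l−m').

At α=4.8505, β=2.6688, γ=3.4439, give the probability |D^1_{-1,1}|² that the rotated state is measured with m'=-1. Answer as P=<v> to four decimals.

Split into d^1_{-1,1}(β=2.6688) × two z-phases.
c=cos(2.668800/2)=0.234201, s=sin(2.668800/2)=0.972188; N=√[1·2·2·1]=2.000000
Admissible k: 2..2 (factorial args all ≥0)
  k=2: (−1)^0·2.0000/(2)·0.2342^0·0.9722^2 = +0.945150
d^1_{-1,1}(2.6688) = +0.945150
|D^1_{-1,1}|² = |d^1_{-1,1}(β)|² = (+0.945150)² = 0.893309 (the z-rotation phases have unit modulus)

P=0.8933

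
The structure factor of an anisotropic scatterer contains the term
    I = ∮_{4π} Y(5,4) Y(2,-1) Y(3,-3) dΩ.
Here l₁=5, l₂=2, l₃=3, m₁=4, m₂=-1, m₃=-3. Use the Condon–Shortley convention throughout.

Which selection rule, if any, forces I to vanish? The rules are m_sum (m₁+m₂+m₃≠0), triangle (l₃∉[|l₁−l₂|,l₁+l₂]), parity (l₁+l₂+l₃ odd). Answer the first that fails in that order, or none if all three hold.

none

azimuthal sum: 4 − 1 − 3 = 0  ✓
3 ≤ 3 ≤ 7 (triangle on l)  ✓
L = 5 + 2 + 3 = 10 (even)  ✓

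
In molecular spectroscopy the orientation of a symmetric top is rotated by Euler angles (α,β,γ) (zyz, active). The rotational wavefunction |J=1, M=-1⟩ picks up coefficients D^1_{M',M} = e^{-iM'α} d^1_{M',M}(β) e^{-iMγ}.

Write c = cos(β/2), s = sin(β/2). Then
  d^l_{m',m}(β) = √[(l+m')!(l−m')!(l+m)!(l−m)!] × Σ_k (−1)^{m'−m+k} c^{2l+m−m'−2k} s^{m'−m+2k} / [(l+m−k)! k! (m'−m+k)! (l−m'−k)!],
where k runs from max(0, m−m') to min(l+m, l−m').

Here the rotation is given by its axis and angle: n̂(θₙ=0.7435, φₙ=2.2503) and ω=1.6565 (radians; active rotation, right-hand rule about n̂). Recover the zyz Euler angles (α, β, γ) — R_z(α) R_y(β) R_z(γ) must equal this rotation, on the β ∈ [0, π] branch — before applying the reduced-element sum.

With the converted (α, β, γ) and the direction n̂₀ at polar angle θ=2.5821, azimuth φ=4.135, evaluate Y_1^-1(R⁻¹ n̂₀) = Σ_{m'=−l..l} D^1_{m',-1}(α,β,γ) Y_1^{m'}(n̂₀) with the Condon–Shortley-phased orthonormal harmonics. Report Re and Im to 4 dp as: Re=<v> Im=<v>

Re=0.1667 Im=-0.0655

Axis–angle → zyz. n̂ = (sinθₙcosφₙ, sinθₙsinφₙ, cosθₙ) = (-0.425349, +0.526526, +0.736104), ω = 1.6565.
R = I cosω + sinω [n̂]ₓ + (1−cosω) n̂n̂ᵀ gives
  R = [+0.110810, -0.976530, +0.184691; +0.490275, +0.215361, +0.844541; -0.864495, -0.003034, +0.502632]
β = atan2(√(R₁₃²+R₂₃²), R₃₃) = 1.044156; α = atan2(R₂₃, R₁₃) mod 2π = 1.355498; γ = atan2(R₃₂, −R₃₁) mod 2π = 6.279676
Need the full column D^1_{m',-1} for m'=−1..1 at α=1.3555, β=1.0442, γ=6.2797.
cos(β/2)=0.866785, sin(β/2)=0.498682
d^1_{-1,-1}: single k=0 term ⇒ +0.751316;  D = +0.163085+0.733402i
d^1_{0,-1}: single k=0 term ⇒ -0.611294;  D = -0.611290+0.002145i
d^1_{1,-1}: single k=0 term ⇒ +0.248684;  D = +0.052276-0.243128i
Y_1^{m'}(θ=2.5821,φ=4.135) and Σ D·Y over m':
  (+0.1631+0.7334i)·(-0.1001+0.1536i)  (-0.6113+0.0021i)·(-0.4141+0.0000i)  (+0.0523-0.2431i)·(+0.1001+0.1536i)
Y_1^-1(R⁻¹ n̂) = +0.166717-0.065542i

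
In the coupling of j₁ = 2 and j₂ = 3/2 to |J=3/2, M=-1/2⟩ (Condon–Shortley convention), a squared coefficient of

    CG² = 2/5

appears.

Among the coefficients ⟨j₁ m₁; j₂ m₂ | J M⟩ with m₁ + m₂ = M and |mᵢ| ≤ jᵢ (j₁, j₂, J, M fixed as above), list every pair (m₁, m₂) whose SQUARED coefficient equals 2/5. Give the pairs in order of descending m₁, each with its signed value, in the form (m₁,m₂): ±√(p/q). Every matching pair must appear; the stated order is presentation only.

(1,-3/2): +√(2/5); (-2,3/2): +√(2/5)

Admissible pairs with m₁+m₂ = M = -1/2: (-2,3/2), (-1,1/2), (0,-1/2), (1,-3/2)
  (m₁,m₂)=(1,-3/2): CG² = 2/5, CG = +√(2/5)   ← matches the target
  (m₁,m₂)=(0,-1/2): CG² = 1/5, CG = −√(1/5)
  (m₁,m₂)=(-1,1/2): CG² = 0/1, CG = 0
  (m₁,m₂)=(-2,3/2): CG² = 2/5, CG = +√(2/5)   ← matches the target
Pairs with CG² = 2/5: (1,-3/2): +√(2/5); (-2,3/2): +√(2/5)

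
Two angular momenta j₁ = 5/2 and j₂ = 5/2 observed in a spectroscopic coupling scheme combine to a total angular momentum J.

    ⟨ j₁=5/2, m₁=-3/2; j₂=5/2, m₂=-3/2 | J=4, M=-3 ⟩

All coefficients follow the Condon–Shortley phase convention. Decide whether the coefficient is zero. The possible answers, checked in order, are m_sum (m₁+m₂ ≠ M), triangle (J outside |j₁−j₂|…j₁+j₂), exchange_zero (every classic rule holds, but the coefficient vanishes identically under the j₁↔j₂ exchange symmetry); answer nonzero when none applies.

exchange_zero

m-sum: m₁+m₂ = -3/2+(-3/2) = -3, M = -3  ✓
triangle: |j₁−j₂| = 0 ≤ J = 4 ≤ j₁+j₂ = 5  ✓
exchange: j₁=j₂ and m₁=m₂, and (−1)^(j₁+j₂−J) = (−1)^1 = −1 forces ⟨j₁m₁;j₂m₂|JM⟩ = −⟨j₂m₂;j₁m₁|JM⟩ = −⟨j₁m₁;j₂m₂|JM⟩ ⇒ the coefficient vanishes identically
Racah sum check: Σ_k collapses to 0 ⇒ CG = 0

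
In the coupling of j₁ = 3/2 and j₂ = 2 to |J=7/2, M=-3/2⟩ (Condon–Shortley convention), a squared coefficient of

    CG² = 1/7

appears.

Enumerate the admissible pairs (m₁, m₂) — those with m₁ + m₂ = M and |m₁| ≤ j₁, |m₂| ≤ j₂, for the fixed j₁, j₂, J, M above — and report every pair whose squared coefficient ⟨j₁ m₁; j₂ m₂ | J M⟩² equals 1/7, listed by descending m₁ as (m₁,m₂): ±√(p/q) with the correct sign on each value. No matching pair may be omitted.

(1/2,-2): +√(1/7)

Admissible pairs with m₁+m₂ = M = -3/2: (-3/2,0), (-1/2,-1), (1/2,-2)
  (m₁,m₂)=(1/2,-2): CG² = 1/7, CG = +√(1/7)   ← matches the target
  (m₁,m₂)=(-1/2,-1): CG² = 4/7, CG = +√(4/7)
  (m₁,m₂)=(-3/2,0): CG² = 2/7, CG = +√(2/7)
Pairs with CG² = 1/7: (1/2,-2): +√(1/7)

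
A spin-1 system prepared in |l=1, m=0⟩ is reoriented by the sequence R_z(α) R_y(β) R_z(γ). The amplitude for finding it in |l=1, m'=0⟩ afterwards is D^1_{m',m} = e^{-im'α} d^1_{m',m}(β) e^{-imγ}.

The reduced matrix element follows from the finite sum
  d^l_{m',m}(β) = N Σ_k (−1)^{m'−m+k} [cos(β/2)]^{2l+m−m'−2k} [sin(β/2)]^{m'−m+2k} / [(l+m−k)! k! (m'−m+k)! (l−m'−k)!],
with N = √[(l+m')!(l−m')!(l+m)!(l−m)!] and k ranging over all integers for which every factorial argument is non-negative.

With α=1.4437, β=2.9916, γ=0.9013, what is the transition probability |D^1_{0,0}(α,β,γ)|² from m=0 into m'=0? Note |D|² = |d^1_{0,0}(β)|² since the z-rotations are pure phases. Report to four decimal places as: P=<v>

D^1_{0,0}(1.4437,2.9916,0.9013) = e^{-i·0·1.4437}·d^1_{0,0}(2.9916)·e^{-i·0·0.9013}. Compute d first:
Half-angle: c=0.074926, s=0.997189. N=√(1·1·1·1)=1.000000
Admissible k: 0..1 (factorial args all ≥0)
  k=0: (−1)^0·1.0000/(1)·0.0749^2·0.9972^0 = +0.005614
  k=1: (−1)^1·1.0000/(1)·0.0749^0·0.9972^2 = -0.994386
d^1_{0,0}(2.9916) = +0.005614 -0.994386 = -0.988772
|D^1_{0,0}|² = |d^1_{0,0}(β)|² = (-0.988772)² = 0.977670 (the z-rotation phases have unit modulus)

P=0.9777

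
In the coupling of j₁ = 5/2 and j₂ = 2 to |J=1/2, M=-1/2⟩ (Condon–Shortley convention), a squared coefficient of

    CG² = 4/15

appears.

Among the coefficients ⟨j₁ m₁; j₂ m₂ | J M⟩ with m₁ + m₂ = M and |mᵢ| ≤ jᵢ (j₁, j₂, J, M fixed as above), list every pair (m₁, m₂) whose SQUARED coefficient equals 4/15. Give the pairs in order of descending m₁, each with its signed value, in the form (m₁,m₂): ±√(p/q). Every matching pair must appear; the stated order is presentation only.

Admissible pairs with m₁+m₂ = M = -1/2: (-5/2,2), (-3/2,1), (-1/2,0), (1/2,-1), (3/2,-2)
  (m₁,m₂)=(3/2,-2): CG² = 1/15, CG = +√(1/15)
  (m₁,m₂)=(1/2,-1): CG² = 2/15, CG = −√(2/15)
  (m₁,m₂)=(-1/2,0): CG² = 1/5, CG = +√(1/5)
  (m₁,m₂)=(-3/2,1): CG² = 4/15, CG = −√(4/15)   ← matches the target
  (m₁,m₂)=(-5/2,2): CG² = 1/3, CG = +√(1/3)
Pairs with CG² = 4/15: (-3/2,1): −√(4/15)

(-3/2,1): −√(4/15)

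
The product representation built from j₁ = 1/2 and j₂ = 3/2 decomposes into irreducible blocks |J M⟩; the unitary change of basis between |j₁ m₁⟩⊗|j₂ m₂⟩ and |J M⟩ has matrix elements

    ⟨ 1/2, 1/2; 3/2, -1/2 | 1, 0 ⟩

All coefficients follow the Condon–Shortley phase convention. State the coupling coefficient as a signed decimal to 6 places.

√[3·1!0!2!/4! · 1!0!1!2!1!1!] = √(1/2)
  +(−1)^0/∏(0,1,0,1,0,1)! = 1  (running 1)
⟨..|..⟩ = √(1/2)·(1) = +0.707107

+√(1/2) = +0.707107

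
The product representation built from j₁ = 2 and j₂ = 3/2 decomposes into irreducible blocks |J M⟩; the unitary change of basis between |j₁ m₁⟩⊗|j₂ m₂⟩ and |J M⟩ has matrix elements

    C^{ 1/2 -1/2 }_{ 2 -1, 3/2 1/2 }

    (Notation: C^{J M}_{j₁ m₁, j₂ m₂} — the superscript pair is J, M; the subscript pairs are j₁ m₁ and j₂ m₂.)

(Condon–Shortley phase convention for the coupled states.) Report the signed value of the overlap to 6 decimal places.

triangle: 3!*1!*0!/5! = 6/120
(j±m)!: 1!*3!*2!*1!*0!*1! = 12
prefactor² = (2J+1)*Δ*N² = 6/5
  k=2: +1/(2!*1!*1!*0!*0!*0!) = 1/2
Σ = 1/2  ⇒  CG² = 6/5*(1/2)² = 3/10
CG = +√(3/10) = +0.547723

+√(3/10) = +0.547723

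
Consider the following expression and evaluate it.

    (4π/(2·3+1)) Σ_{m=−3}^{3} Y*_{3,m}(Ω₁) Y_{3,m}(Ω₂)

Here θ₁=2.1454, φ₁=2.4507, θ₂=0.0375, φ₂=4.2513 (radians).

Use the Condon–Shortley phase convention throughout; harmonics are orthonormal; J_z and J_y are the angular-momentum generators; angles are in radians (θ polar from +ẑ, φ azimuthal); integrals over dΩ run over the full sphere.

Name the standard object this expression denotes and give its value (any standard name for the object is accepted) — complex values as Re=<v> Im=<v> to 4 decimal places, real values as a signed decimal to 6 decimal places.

This sum is the spherical-harmonic addition theorem: it equals the Legendre polynomial P_l(cos γ) of the angle γ between the two directions.
Term-by-term m-sum for l=3 (normalisation 4π/7 = 1.795196):
  m=-3: (0.118714, 0.216336) × (0.000022, -0.000004) = (0.000003, 0.000004)  (running Σ = (0.000003, 0.000004))
  m=-2: (-0.073534, 0.384404) × (-0.000867, -0.001144) = (0.000504, -0.000249)  (running Σ = (0.000507, -0.000245))
  m=-1: (-0.099720, 0.082453) × (-0.021526, 0.043328) = (-0.001426, -0.006096)  (running Σ = (-0.000919, -0.006341))
  m=0: (0.308904, -0.000000) × (0.743207, 0.000000) = (0.229579, 0.000000)  (running Σ = (0.228660, -0.006341))
  m=1: (0.099720, 0.082453) × (0.021526, 0.043328) = (-0.001426, 0.006096)  (running Σ = (0.227234, -0.000245))
  m=2: (-0.073534, -0.384404) × (-0.000867, 0.001144) = (0.000504, 0.000249)  (running Σ = (0.227738, 0.000004))
  m=3: (-0.118714, 0.216336) × (-0.000022, -0.000004) = (0.000003, -0.000004)  (running Σ = (0.227741, 0.000000))
Accumulated sum (0.227741, 0.000000); after 4π/(2l+1) scaling, (0.408840, 0.000000) ⇒ P_3 = 0.408840

Legendre polynomial (addition theorem), +0.408840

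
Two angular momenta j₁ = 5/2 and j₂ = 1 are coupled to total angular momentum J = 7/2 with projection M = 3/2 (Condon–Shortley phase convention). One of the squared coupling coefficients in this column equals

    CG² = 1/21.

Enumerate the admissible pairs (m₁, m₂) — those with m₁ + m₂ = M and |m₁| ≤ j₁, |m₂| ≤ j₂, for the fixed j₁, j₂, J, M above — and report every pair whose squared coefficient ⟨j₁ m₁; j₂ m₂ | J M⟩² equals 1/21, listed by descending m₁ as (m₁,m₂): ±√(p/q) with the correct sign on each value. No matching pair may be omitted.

Admissible pairs with m₁+m₂ = M = 3/2: (1/2,1), (3/2,0), (5/2,-1)
  (m₁,m₂)=(5/2,-1): CG² = 1/21, CG = +√(1/21)   ← matches the target
  (m₁,m₂)=(3/2,0): CG² = 10/21, CG = +√(10/21)
  (m₁,m₂)=(1/2,1): CG² = 10/21, CG = +√(10/21)
Pairs with CG² = 1/21: (5/2,-1): +√(1/21)

(5/2,-1): +√(1/21)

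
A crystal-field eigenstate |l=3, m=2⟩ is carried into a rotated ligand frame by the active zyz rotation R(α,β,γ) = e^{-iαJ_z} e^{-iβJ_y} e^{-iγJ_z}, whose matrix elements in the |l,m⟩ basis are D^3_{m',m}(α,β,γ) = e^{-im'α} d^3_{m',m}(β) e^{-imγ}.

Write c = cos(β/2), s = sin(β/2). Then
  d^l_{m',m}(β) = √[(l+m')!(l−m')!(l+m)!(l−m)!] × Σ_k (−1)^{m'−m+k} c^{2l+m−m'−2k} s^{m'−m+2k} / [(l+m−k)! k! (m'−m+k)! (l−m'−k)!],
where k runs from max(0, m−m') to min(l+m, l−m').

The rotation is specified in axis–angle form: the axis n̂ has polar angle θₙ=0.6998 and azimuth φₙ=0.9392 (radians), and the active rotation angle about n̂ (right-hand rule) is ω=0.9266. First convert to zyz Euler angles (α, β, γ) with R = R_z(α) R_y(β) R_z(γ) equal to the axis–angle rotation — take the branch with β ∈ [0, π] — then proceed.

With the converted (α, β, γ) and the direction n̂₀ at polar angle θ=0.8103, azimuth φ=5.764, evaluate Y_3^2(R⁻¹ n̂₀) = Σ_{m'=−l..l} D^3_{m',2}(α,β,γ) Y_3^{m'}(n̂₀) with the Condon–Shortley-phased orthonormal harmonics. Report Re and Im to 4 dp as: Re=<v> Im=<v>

Re=-0.0704 Im=0.0216

Axis–angle → zyz. n̂ = (sinθₙcosφₙ, sinθₙsinφₙ, cosθₙ) = (+0.380278, +0.519816, +0.764971), ω = 0.9266.
R = I cosω + sinω [n̂]ₓ + (1−cosω) n̂n̂ᵀ gives
  R = [+0.658320, -0.532698, +0.531834; +0.690617, +0.708489, -0.145227; -0.299437, +0.462900, +0.834303]
β = atan2(√(R₁₃²+R₂₃²), R₃₃) = 0.583929; α = atan2(R₂₃, R₁₃) mod 2π = 6.016616; γ = atan2(R₃₂, −R₃₁) mod 2π = 0.996623
Need the full column D^3_{m',2} for m'=−3..3 at α=6.0166, β=0.5839, γ=0.9966.
cos(β/2)=0.957680, sin(β/2)=0.287834
d^3_{-3,2}: single k=5 term ⇒ +0.004635;  D = -0.004356-0.001583i
d^3_{-2,2}: k∈[4..5] ⇒ +0.031476 -0.000569 = +0.030907;  D = -0.025241-0.017838i
d^3_{-1,2}: k∈[3..4] ⇒ +0.132470 -0.005983 = +0.126487;  D = -0.080418-0.097632i
d^3_{0,2}: k∈[2..3] ⇒ +0.381705 -0.034480 = +0.347224;  D = -0.142361-0.316699i
d^3_{1,2}: k∈[1..2] ⇒ +0.733238 -0.132470 = +0.600768;  D = -0.093270-0.593484i
d^3_{2,2}: k∈[0..1] ⇒ +0.771477 -0.348447 = +0.423030;  D = +0.046729-0.420441i
d^3_{3,2}: single k=0 term ⇒ -0.567964;  D = -0.209222+0.528024i
Y_3^{m'}(θ=0.8103,φ=5.764) and Σ D·Y over m':
  (-0.0044-0.0016i)·(+0.0021+0.1586i)  (-0.0252-0.0178i)·(+0.1877+0.3186i)  (-0.0804-0.0976i)·(+0.2796+0.1598i)  (-0.1424-0.3167i)·(-0.1606+0.0000i)  (-0.0933-0.5935i)·(-0.2796+0.1598i)  (+0.0467-0.4204i)·(+0.1877-0.3186i)  (-0.2092+0.5280i)·(-0.0021+0.1586i)
Y_3^2(R⁻¹ n̂) = -0.070410+0.021583i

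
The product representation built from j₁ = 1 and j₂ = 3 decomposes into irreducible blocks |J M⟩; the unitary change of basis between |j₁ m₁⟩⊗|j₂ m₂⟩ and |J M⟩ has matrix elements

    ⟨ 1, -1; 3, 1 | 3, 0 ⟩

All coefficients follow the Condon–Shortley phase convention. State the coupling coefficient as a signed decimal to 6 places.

triangle: 1!·1!·5!/8! = 120/40320
(j±m)!: 0!·2!·4!·2!·3!·3! = 3456
prefactor² = (2J+1)·Δ·N² = 72
  k=1: −1/(1!·0!·1!·3!·0!·2!) = -1/12
Σ = -1/12  ⇒  CG² = 72·(-1/12)² = 1/2
CG = −√(1/2) = -0.707107

−√(1/2) ≈ -0.707107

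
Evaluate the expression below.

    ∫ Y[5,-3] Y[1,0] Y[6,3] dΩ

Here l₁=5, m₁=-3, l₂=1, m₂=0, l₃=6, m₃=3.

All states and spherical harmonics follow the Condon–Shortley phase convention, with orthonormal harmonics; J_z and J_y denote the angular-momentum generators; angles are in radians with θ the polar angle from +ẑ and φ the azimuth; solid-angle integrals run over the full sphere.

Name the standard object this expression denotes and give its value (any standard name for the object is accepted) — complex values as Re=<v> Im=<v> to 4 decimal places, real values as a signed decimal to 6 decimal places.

Gaunt coefficient, -0.212310

This is a Gaunt coefficient — the integral of a triple product of spherical harmonics over the sphere.
Rules hold: Σm=0, L=12 even, 4≤6≤6.
N = 11·3·13 = 429
Δ = 0!·10!·2!/13! = 1/858
Racah Σ t=0..0: t=0:+1/14400 = 1/14400
⇒ 3j(5 1 6; 0 0 0)² = 6/143, sgn +1
Racah Σ t=0..0: t=0:+1/80640 = 1/80640
⇒ 3j(5 1 6; -3 0 3)² = 9/286, sgn -1
4πI² = N·(3j₀)²·(3jₘ)² = 81/143
I = -1·√(0.566434/4π) = -0.21230956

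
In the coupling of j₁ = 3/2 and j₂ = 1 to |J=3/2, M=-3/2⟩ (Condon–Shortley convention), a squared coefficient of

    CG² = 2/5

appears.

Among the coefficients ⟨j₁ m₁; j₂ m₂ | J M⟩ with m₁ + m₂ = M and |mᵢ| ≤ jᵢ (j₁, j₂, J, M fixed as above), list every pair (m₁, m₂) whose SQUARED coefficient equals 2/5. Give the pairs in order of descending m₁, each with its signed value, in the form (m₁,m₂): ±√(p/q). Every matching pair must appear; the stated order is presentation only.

Admissible pairs with m₁+m₂ = M = -3/2: (-3/2,0), (-1/2,-1)
  (m₁,m₂)=(-1/2,-1): CG² = 2/5, CG = +√(2/5)   ← matches the target
  (m₁,m₂)=(-3/2,0): CG² = 3/5, CG = −√(3/5)
Pairs with CG² = 2/5: (-1/2,-1): +√(2/5)

(-1/2,-1): +√(2/5)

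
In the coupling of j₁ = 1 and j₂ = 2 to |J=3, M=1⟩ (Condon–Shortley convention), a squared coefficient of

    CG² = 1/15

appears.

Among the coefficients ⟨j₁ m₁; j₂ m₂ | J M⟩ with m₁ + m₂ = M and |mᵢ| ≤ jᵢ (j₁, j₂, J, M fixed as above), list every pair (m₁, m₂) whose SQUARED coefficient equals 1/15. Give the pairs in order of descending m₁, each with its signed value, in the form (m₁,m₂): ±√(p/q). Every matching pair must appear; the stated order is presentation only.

(-1,2): +√(1/15)

Admissible pairs with m₁+m₂ = M = 1: (-1,2), (0,1), (1,0)
  (m₁,m₂)=(1,0): CG² = 2/5, CG = +√(2/5)
  (m₁,m₂)=(0,1): CG² = 8/15, CG = +√(8/15)
  (m₁,m₂)=(-1,2): CG² = 1/15, CG = +√(1/15)   ← matches the target
Pairs with CG² = 1/15: (-1,2): +√(1/15)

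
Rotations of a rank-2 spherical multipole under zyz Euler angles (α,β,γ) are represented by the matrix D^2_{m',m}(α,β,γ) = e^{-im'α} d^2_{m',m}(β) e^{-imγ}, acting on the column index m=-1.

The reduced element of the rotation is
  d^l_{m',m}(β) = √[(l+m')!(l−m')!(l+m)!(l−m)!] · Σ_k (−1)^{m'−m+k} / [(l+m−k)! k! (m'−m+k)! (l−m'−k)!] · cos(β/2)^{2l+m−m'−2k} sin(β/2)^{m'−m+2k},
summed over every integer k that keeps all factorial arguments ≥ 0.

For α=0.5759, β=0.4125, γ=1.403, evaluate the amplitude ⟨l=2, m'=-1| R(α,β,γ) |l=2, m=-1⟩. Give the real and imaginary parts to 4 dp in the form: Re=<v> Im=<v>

Re=-0.3164 Im=0.7319

D^2_{-1,-1}(0.5759,0.4125,1.4030) = e^{-i·-1·0.5759}·d^2_{-1,-1}(0.4125)·e^{-i·-1·1.4030}. Compute d first:
With c≡cos(β/2)=0.978806 and s≡sin(β/2)=0.204791, N=[1·6·1·6]^{1/2}=6.000000
k∈{0,1} keeps every argument non-negative
  k=0: (−1)^0·6.0000/(6)·0.9788^4·0.2048^0 = +0.917880
  k=1: (−1)^1·6.0000/(2)·0.9788^2·0.2048^2 = -0.120541
d^2_{-1,-1}(0.4125) = +0.917880 -0.120541 = +0.797339
Phases: e^{-i·(-1)·0.5759}=+0.838703+0.544590i, e^{-i·(-1)·1.4030}=+0.167010+0.985955i ⇒ D=-0.316440+0.731858i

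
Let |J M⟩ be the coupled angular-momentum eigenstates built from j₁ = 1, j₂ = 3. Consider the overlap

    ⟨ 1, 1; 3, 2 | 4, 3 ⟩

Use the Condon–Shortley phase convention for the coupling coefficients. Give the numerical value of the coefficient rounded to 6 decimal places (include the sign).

√[9·0!2!6!/9! · 2!0!5!1!7!1!] = √(43200)
  +(−1)^0/∏(0,0,0,5,2,1)! = 1/240  (running 1/240)
⟨..|..⟩ = √(43200)·(1/240) = +0.866025

+0.866025  (= +√(3/4))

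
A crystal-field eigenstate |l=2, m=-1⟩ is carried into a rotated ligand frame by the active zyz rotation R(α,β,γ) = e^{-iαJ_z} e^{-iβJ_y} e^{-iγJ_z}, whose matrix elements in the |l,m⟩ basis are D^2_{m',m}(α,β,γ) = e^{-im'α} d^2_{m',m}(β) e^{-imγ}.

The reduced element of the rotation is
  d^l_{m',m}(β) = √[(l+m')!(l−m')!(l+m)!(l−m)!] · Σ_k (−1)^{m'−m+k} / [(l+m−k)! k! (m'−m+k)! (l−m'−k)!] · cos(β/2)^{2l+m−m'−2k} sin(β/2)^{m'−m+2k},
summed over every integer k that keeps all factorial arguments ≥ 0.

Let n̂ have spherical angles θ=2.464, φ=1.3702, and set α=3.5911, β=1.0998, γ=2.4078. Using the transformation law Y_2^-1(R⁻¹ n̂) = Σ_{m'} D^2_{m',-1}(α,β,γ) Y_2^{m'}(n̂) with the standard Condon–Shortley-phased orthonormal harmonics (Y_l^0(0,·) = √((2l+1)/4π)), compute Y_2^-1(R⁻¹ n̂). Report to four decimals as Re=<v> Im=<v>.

Re=0.3858 Im=0.0112

Need the full column D^2_{m',-1} for m'=−2..2 at α=3.5911, β=1.0998, γ=2.4078.
cos(β/2)=0.852577, sin(β/2)=0.522602
d^2_{-2,-1}: single k=1 term ⇒ +0.647741;  D = -0.638920-0.106535i
d^2_{-1,-1}: k∈[0..1] ⇒ +0.528365 -0.595567 = -0.067202;  D = -0.064504+0.018848i
d^2_{0,-1}: k∈[0..1] ⇒ -0.793318 +0.298073 = -0.495245;  D = +0.367789-0.331661i
d^2_{1,-1}: k∈[0..1] ⇒ +0.595567 -0.074591 = +0.520976;  D = +0.196862-0.482350i
d^2_{2,-1}: single k=0 term ⇒ -0.243375;  D = -0.015082-0.242908i
Y_2^{m'}(θ=2.464,φ=1.3702) and Σ D·Y over m':
  (-0.6389-0.1065i)·(-0.1398-0.0593i)  (-0.0645+0.0188i)·(-0.0752+0.3698i)  (+0.3678-0.3317i)·(+0.2589+0.0000i)  (+0.1969-0.4823i)·(+0.0752+0.3698i)  (-0.0151-0.2429i)·(-0.1398+0.0593i)
Y_2^-1(R⁻¹ n̂) = +0.385751+0.011212i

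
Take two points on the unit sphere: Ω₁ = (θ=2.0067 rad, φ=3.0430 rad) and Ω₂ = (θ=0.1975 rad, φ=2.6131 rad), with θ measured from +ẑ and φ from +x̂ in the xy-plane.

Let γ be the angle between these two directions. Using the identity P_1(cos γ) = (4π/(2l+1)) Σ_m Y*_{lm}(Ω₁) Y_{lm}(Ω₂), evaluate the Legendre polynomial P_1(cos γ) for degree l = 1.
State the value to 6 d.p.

Addition theorem: P_1(cos γ) = (4π/3) Σ_m Y*_{lm}(Ω₁) Y_{lm}(Ω₂), m = −1…1:
  m=-1: Y*=(-0.311666, 0.030828)  Y=(-0.058543, -0.034183)  product (0.019300, 0.008849)
  m=+0: Y*=(-0.206303, -0.000000)  Y=(0.479104, 0.000000)  product (-0.098840, -0.000000)
  m=+1: Y*=(0.311666, 0.030828)  Y=(0.058543, -0.034183)  product (0.019300, -0.008849)
Accumulated sum (-0.060241, 0.000000); after 4π/(2l+1) scaling, (-0.252337, 0.000000) ⇒ P_1 = -0.252337

-0.252337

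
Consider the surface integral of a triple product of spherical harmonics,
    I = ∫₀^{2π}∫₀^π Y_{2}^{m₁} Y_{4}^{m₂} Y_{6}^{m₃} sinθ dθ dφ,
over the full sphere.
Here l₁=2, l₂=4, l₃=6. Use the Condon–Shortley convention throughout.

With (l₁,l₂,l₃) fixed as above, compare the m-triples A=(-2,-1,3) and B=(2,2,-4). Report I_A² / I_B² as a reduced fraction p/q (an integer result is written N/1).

3/5

Same 2,4,6: normalisation and zero-m 3j drop out of the ratio.
A: Δ: 0! 4! 8! / 13! → 1/6435; sum: t=0:+1/17280 = 1/17280; 3j²(2 4 6; -2 -1 3) = Δ·Π!·Σ² = 14/715  (sign -1)
B: Δ: 0! 4! 8! / 13! → 1/6435; sum: t=0:+1/34560 = 1/34560; 3j²(2 4 6; 2 2 -4) = Δ·Π!·Σ² = 14/429  (sign +1)
I_A²/I_B² = (14/715)/(14/429) = 3/5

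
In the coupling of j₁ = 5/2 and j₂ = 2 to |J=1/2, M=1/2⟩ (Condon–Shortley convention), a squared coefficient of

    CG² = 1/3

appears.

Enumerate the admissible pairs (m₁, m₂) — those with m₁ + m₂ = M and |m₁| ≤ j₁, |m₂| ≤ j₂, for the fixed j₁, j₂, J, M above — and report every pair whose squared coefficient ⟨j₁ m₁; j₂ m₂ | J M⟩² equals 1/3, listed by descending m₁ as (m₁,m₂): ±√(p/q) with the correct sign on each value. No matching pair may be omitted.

Admissible pairs with m₁+m₂ = M = 1/2: (-3/2,2), (-1/2,1), (1/2,0), (3/2,-1), (5/2,-2)
  (m₁,m₂)=(5/2,-2): CG² = 1/3, CG = +√(1/3)   ← matches the target
  (m₁,m₂)=(3/2,-1): CG² = 4/15, CG = −√(4/15)
  (m₁,m₂)=(1/2,0): CG² = 1/5, CG = +√(1/5)
  (m₁,m₂)=(-1/2,1): CG² = 2/15, CG = −√(2/15)
  (m₁,m₂)=(-3/2,2): CG² = 1/15, CG = +√(1/15)
Pairs with CG² = 1/3: (5/2,-2): +√(1/3)

(5/2,-2): +√(1/3)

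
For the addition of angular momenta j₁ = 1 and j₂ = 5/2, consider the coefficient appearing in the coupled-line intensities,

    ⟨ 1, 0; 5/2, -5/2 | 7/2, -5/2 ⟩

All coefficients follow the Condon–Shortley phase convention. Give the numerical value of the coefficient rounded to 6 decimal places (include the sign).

j₁+j₂−J=0  J+j₁−j₂=2  J−j₁+j₂=5  j₁+j₂+J+1=8
(j₁±m₁, j₂±m₂, J±M) = (1,1,0,5,1,6)
P² = 28800/7
sum k=0..0:
  [0] +1/120 = 1/120
S = 1/120
C² = P²·S² = 2/7 ; C = +0.534522

+0.534522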